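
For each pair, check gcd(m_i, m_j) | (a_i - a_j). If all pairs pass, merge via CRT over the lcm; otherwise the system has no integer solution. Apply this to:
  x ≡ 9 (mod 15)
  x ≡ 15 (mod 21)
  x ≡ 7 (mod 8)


Moduli 15, 21, 8 are not pairwise coprime, so CRT works modulo lcm(m_i) when all pairwise compatibility conditions hold.
Pairwise compatibility: gcd(m_i, m_j) must divide a_i - a_j for every pair.
Merge one congruence at a time:
  Start: x ≡ 9 (mod 15).
  Combine with x ≡ 15 (mod 21): gcd(15, 21) = 3; 15 - 9 = 6, which IS divisible by 3, so compatible.
    Write x = 9 + 15·t and substitute into x ≡ 15 (mod 21): 15·t ≡ 15 − 9 = 6 (mod 21).
    Divide the congruence (and modulus) by g = 3: 5·t ≡ 2 (mod 7).
    The inverse of 5 mod 7 is 3 (since 5·3 = 15 = 2·7 + 1), so t ≡ 3·2 = 6 ≡ 6 (mod 7).
    Then x = 9 + 15·6 = 99, valid modulo lcm(15, 21) = 105: x ≡ 99 (mod 105).
  Combine with x ≡ 7 (mod 8): gcd(105, 8) = 1; 7 - 99 = -92, which IS divisible by 1, so compatible.
    Write x = 99 + 105·t and substitute into x ≡ 7 (mod 8): 105·t ≡ 7 − 99 = -92 (mod 8).
    Reduce coefficients mod 8: 1·t ≡ 4 (mod 8).
    So t ≡ 4 (mod 8).
    Then x = 99 + 105·4 = 519, valid modulo lcm(105, 8) = 840: x ≡ 519 (mod 840).
Verify: 519 mod 15 = 9, 519 mod 21 = 15, 519 mod 8 = 7.

x ≡ 519 (mod 840).


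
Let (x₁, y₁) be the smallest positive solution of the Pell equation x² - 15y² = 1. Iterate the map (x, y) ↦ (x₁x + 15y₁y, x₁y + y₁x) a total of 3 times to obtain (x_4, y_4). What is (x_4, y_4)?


Step 1: Find the fundamental solution (x₁, y₁) of x² - 15y² = 1.
  Expand √15 as a continued fraction. a₀ = ⌊√15⌋ = 3; iterate m_{k+1} = d_k·a_k − m_k, d_{k+1} = (15 − m_{k+1}²)/d_k, a_{k+1} = ⌊(a₀ + m_{k+1})/d_{k+1}⌋ (starting m₀ = 0, d₀ = 1), with convergents p_k = a_k·p_{k-1} + p_{k-2}, q_k = a_k·q_{k-1} + q_{k-2} (p₋₁ = 1, q₋₁ = 0):
  k = 0: a₀ = 3; p₀/q₀ = 3/1; p₀² − 15·q₀² = 9 − 15 = -6.
  k = 1: m = 3, d = 6, a = ⌊(3 + 3)/6⌋ = 1; p/q = (1·3 + 1)/(1·1 + 0) = 4/1; p² − 15·q² = 16 − 15 = 1.
  The first convergent with p² − 15·q² = 1 gives the fundamental solution (x₁, y₁) = (4, 1).
Step 2: Apply the recurrence (x_{n+1}, y_{n+1}) = (x₁x_n + 15y₁y_n, x₁y_n + y₁x_n) repeatedly.
  From (x_1, y_1) = (4, 1): x_2 = 4·4 + 15·1·1 = 31; y_2 = 4·1 + 1·4 = 8.
  From (x_2, y_2) = (31, 8): x_3 = 4·31 + 15·1·8 = 244; y_3 = 4·8 + 1·31 = 63.
  From (x_3, y_3) = (244, 63): x_4 = 4·244 + 15·1·63 = 1921; y_4 = 4·63 + 1·244 = 496.
Step 3: Verify x_4² - 15·y_4² = 3690241 - 3690240 = 1 (should be 1). ✓

(x_1, y_1) = (4, 1); (x_4, y_4) = (1921, 496).


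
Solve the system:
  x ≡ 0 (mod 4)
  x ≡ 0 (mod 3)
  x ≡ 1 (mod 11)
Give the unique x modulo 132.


Moduli 4, 3, 11 are pairwise coprime; by CRT there is a unique solution modulo M = 4 · 3 · 11 = 132.
Solve pairwise, accumulating the modulus:
  Start with x ≡ 0 (mod 4).
  Combine with x ≡ 0 (mod 3): since gcd(4, 3) = 1, we get a unique residue mod 12.
    Write x = 0 + 4·t and substitute into x ≡ 0 (mod 3): 4·t ≡ 0 − 0 = 0 (mod 3).
    Reduce coefficients mod 3: 1·t ≡ 0 (mod 3).
    So t ≡ 0 (mod 3).
    Then x = 0 + 4·0 = 0, valid modulo lcm(4, 3) = 12: x ≡ 0 (mod 12).
  Combine with x ≡ 1 (mod 11): since gcd(12, 11) = 1, we get a unique residue mod 132.
    Write x = 0 + 12·t and substitute into x ≡ 1 (mod 11): 12·t ≡ 1 − 0 = 1 (mod 11).
    Reduce coefficients mod 11: 1·t ≡ 1 (mod 11).
    So t ≡ 1 (mod 11).
    Then x = 0 + 12·1 = 12, valid modulo lcm(12, 11) = 132: x ≡ 12 (mod 132).
Verify: 12 mod 4 = 0 ✓, 12 mod 3 = 0 ✓, 12 mod 11 = 1 ✓.

x ≡ 12 (mod 132).


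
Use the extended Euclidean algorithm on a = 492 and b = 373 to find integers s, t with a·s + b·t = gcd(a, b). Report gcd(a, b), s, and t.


Euclidean algorithm on (492, 373) — divide until remainder is 0:
  492 = 1 · 373 + 119
  373 = 3 · 119 + 16
  119 = 7 · 16 + 7
  16 = 2 · 7 + 2
  7 = 3 · 2 + 1
  2 = 2 · 1 + 0
gcd(492, 373) = 1.
Track Bezout coefficients alongside the remainders: start with r₀ = 492 = a·1 + b·0 (s = 1, t = 0) and r₁ = 373 = a·0 + b·1 (s = 0, t = 1); each new remainder r_{k+1} = r_{k-1} − q_k·r_k inherits s_{k+1} = s_{k-1} − q_k·s_k, t_{k+1} = t_{k-1} − q_k·t_k, so r_k = a·s_k + b·t_k at every step:
  q = 1: r = 119, s = 1 − 1·0 = 1, t = 0 − 1·1 = -1  (check: 492·1 + 373·(-1) = 119)
  q = 3: r = 16, s = 0 − 3·1 = -3, t = 1 − 3·(-1) = 4  (check: 492·(-3) + 373·4 = 16)
  q = 7: r = 7, s = 1 − 7·(-3) = 22, t = -1 − 7·4 = -29  (check: 492·22 + 373·(-29) = 7)
  q = 2: r = 2, s = -3 − 2·22 = -47, t = 4 − 2·(-29) = 62  (check: 492·(-47) + 373·62 = 2)
  q = 3: r = 1, s = 22 − 3·(-47) = 163, t = -29 − 3·62 = -215  (check: 492·163 + 373·(-215) = 1)
The row with r = 1 (the gcd) gives the Bezout coefficients s = 163, t = -215.
Result: 492 · (163) + 373 · (-215) = 1.

gcd(492, 373) = 1; s = 163, t = -215 (check: 492·163 + 373·(-215) = 1).


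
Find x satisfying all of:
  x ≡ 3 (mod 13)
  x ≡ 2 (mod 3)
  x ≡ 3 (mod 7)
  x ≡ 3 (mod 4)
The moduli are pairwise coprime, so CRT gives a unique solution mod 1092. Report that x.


Product of moduli M = 13 · 3 · 7 · 4 = 1092.
Merge one congruence at a time:
  Start: x ≡ 3 (mod 13).
  Combine with x ≡ 2 (mod 3); new modulus lcm = 39.
    Write x = 3 + 13·t and substitute into x ≡ 2 (mod 3): 13·t ≡ 2 − 3 = -1 (mod 3).
    Reduce coefficients mod 3: 1·t ≡ 2 (mod 3).
    So t ≡ 2 (mod 3).
    Then x = 3 + 13·2 = 29, valid modulo lcm(13, 3) = 39: x ≡ 29 (mod 39).
  Combine with x ≡ 3 (mod 7); new modulus lcm = 273.
    Write x = 29 + 39·t and substitute into x ≡ 3 (mod 7): 39·t ≡ 3 − 29 = -26 (mod 7).
    Reduce coefficients mod 7: 4·t ≡ 2 (mod 7).
    The inverse of 4 mod 7 is 2 (since 4·2 = 8 = 1·7 + 1), so t ≡ 2·2 = 4 ≡ 4 (mod 7).
    Then x = 29 + 39·4 = 185, valid modulo lcm(39, 7) = 273: x ≡ 185 (mod 273).
  Combine with x ≡ 3 (mod 4); new modulus lcm = 1092.
    Write x = 185 + 273·t and substitute into x ≡ 3 (mod 4): 273·t ≡ 3 − 185 = -182 (mod 4).
    Reduce coefficients mod 4: 1·t ≡ 2 (mod 4).
    So t ≡ 2 (mod 4).
    Then x = 185 + 273·2 = 731, valid modulo lcm(273, 4) = 1092: x ≡ 731 (mod 1092).
Verify against each original: 731 mod 13 = 3, 731 mod 3 = 2, 731 mod 7 = 3, 731 mod 4 = 3.

x ≡ 731 (mod 1092).


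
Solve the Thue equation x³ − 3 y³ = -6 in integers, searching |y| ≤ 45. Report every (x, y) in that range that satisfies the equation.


The equation is x³ - 3y³ = -6. For fixed y, x³ = 3·y³ − 6, so a solution requires the RHS to be a perfect cube.
Strategy: iterate y from -45 to 45, compute RHS = 3·y³ − 6, and check whether it is a (positive or negative) perfect cube.
Check small values of y:
  y = 0: RHS = -6 is not a perfect cube.
  y = 1: RHS = -3 is not a perfect cube.
  y = -1: RHS = -9 is not a perfect cube.
  y = 2: RHS = 18 is not a perfect cube.
  y = -2: RHS = -30 is not a perfect cube.
  y = 3: RHS = 75 is not a perfect cube.
  y = -3: RHS = -87 is not a perfect cube.
Continuing the search up to |y| = 45 finds no solutions either.
No (x, y) in the scanned range satisfies the equation.

No integer solutions with |y| ≤ 45.


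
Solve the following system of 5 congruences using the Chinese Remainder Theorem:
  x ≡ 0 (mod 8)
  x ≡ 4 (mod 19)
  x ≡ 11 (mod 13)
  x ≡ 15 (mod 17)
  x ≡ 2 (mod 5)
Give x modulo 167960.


Product of moduli M = 8 · 19 · 13 · 17 · 5 = 167960.
Merge one congruence at a time:
  Start: x ≡ 0 (mod 8).
  Combine with x ≡ 4 (mod 19); new modulus lcm = 152.
    Write x = 0 + 8·t and substitute into x ≡ 4 (mod 19): 8·t ≡ 4 − 0 = 4 (mod 19).
    The inverse of 8 mod 19 is 12 (since 8·12 = 96 = 5·19 + 1), so t ≡ 12·4 = 48 ≡ 10 (mod 19).
    Then x = 0 + 8·10 = 80, valid modulo lcm(8, 19) = 152: x ≡ 80 (mod 152).
  Combine with x ≡ 11 (mod 13); new modulus lcm = 1976.
    Write x = 80 + 152·t and substitute into x ≡ 11 (mod 13): 152·t ≡ 11 − 80 = -69 (mod 13).
    Reduce coefficients mod 13: 9·t ≡ 9 (mod 13).
    The inverse of 9 mod 13 is 3 (since 9·3 = 27 = 2·13 + 1), so t ≡ 3·9 = 27 ≡ 1 (mod 13).
    Then x = 80 + 152·1 = 232, valid modulo lcm(152, 13) = 1976: x ≡ 232 (mod 1976).
  Combine with x ≡ 15 (mod 17); new modulus lcm = 33592.
    Write x = 232 + 1976·t and substitute into x ≡ 15 (mod 17): 1976·t ≡ 15 − 232 = -217 (mod 17).
    Reduce coefficients mod 17: 4·t ≡ 4 (mod 17).
    The inverse of 4 mod 17 is 13 (since 4·13 = 52 = 3·17 + 1), so t ≡ 13·4 = 52 ≡ 1 (mod 17).
    Then x = 232 + 1976·1 = 2208, valid modulo lcm(1976, 17) = 33592: x ≡ 2208 (mod 33592).
  Combine with x ≡ 2 (mod 5); new modulus lcm = 167960.
    Write x = 2208 + 33592·t and substitute into x ≡ 2 (mod 5): 33592·t ≡ 2 − 2208 = -2206 (mod 5).
    Reduce coefficients mod 5: 2·t ≡ 4 (mod 5).
    The inverse of 2 mod 5 is 3 (since 2·3 = 6 = 1·5 + 1), so t ≡ 3·4 = 12 ≡ 2 (mod 5).
    Then x = 2208 + 33592·2 = 69392, valid modulo lcm(33592, 5) = 167960: x ≡ 69392 (mod 167960).
Verify against each original: 69392 mod 8 = 0, 69392 mod 19 = 4, 69392 mod 13 = 11, 69392 mod 17 = 15, 69392 mod 5 = 2.

x ≡ 69392 (mod 167960).


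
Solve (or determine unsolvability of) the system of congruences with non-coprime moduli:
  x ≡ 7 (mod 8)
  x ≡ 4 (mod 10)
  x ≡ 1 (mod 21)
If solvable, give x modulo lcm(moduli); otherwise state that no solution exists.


Moduli 8, 10, 21 are not pairwise coprime, so CRT works modulo lcm(m_i) when all pairwise compatibility conditions hold.
Pairwise compatibility: gcd(m_i, m_j) must divide a_i - a_j for every pair.
Merge one congruence at a time:
  Start: x ≡ 7 (mod 8).
  Combine with x ≡ 4 (mod 10): gcd(8, 10) = 2, and 4 - 7 = -3 is NOT divisible by 2.
    ⇒ system is inconsistent (no integer solution).

No solution (the system is inconsistent).


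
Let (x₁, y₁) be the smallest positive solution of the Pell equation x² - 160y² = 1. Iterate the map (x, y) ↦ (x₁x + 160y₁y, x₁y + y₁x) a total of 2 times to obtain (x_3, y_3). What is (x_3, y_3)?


Step 1: Find the fundamental solution (x₁, y₁) of x² - 160y² = 1.
  Expand √160 as a continued fraction. a₀ = ⌊√160⌋ = 12; iterate m_{k+1} = d_k·a_k − m_k, d_{k+1} = (160 − m_{k+1}²)/d_k, a_{k+1} = ⌊(a₀ + m_{k+1})/d_{k+1}⌋ (starting m₀ = 0, d₀ = 1), with convergents p_k = a_k·p_{k-1} + p_{k-2}, q_k = a_k·q_{k-1} + q_{k-2} (p₋₁ = 1, q₋₁ = 0):
  k = 0: a₀ = 12; p₀/q₀ = 12/1; p₀² − 160·q₀² = 144 − 160 = -16.
  k = 1: m = 12, d = 16, a = ⌊(12 + 12)/16⌋ = 1; p/q = (1·12 + 1)/(1·1 + 0) = 13/1; p² − 160·q² = 169 − 160 = 9.
  k = 2: m = 4, d = 9, a = ⌊(12 + 4)/9⌋ = 1; p/q = (1·13 + 12)/(1·1 + 1) = 25/2; p² − 160·q² = 625 − 640 = -15.
  k = 3: m = 5, d = 15, a = ⌊(12 + 5)/15⌋ = 1; p/q = (1·25 + 13)/(1·2 + 1) = 38/3; p² − 160·q² = 1444 − 1440 = 4.
  k = 4: m = 10, d = 4, a = ⌊(12 + 10)/4⌋ = 5; p/q = (5·38 + 25)/(5·3 + 2) = 215/17; p² − 160·q² = 46225 − 46240 = -15.
  k = 5: m = 10, d = 15, a = ⌊(12 + 10)/15⌋ = 1; p/q = (1·215 + 38)/(1·17 + 3) = 253/20; p² − 160·q² = 64009 − 64000 = 9.
  k = 6: m = 5, d = 9, a = ⌊(12 + 5)/9⌋ = 1; p/q = (1·253 + 215)/(1·20 + 17) = 468/37; p² − 160·q² = 219024 − 219040 = -16.
  k = 7: m = 4, d = 16, a = ⌊(12 + 4)/16⌋ = 1; p/q = (1·468 + 253)/(1·37 + 20) = 721/57; p² − 160·q² = 519841 − 519840 = 1.
  The first convergent with p² − 160·q² = 1 gives the fundamental solution (x₁, y₁) = (721, 57).
Step 2: Apply the recurrence (x_{n+1}, y_{n+1}) = (x₁x_n + 160y₁y_n, x₁y_n + y₁x_n) repeatedly.
  From (x_1, y_1) = (721, 57): x_2 = 721·721 + 160·57·57 = 1039681; y_2 = 721·57 + 57·721 = 82194.
  From (x_2, y_2) = (1039681, 82194): x_3 = 721·1039681 + 160·57·82194 = 1499219281; y_3 = 721·82194 + 57·1039681 = 118523691.
Step 3: Verify x_3² - 160·y_3² = 2247658452522156961 - 2247658452522156960 = 1 (should be 1). ✓

(x_1, y_1) = (721, 57); (x_3, y_3) = (1499219281, 118523691).


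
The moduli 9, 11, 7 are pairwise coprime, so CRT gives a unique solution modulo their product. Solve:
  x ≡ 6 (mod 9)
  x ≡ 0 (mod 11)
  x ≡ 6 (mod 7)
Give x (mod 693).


Moduli 9, 11, 7 are pairwise coprime; by CRT there is a unique solution modulo M = 9 · 11 · 7 = 693.
Solve pairwise, accumulating the modulus:
  Start with x ≡ 6 (mod 9).
  Combine with x ≡ 0 (mod 11): since gcd(9, 11) = 1, we get a unique residue mod 99.
    Write x = 6 + 9·t and substitute into x ≡ 0 (mod 11): 9·t ≡ 0 − 6 = -6 (mod 11).
    Reduce coefficients mod 11: 9·t ≡ 5 (mod 11).
    The inverse of 9 mod 11 is 5 (since 9·5 = 45 = 4·11 + 1), so t ≡ 5·5 = 25 ≡ 3 (mod 11).
    Then x = 6 + 9·3 = 33, valid modulo lcm(9, 11) = 99: x ≡ 33 (mod 99).
  Combine with x ≡ 6 (mod 7): since gcd(99, 7) = 1, we get a unique residue mod 693.
    Write x = 33 + 99·t and substitute into x ≡ 6 (mod 7): 99·t ≡ 6 − 33 = -27 (mod 7).
    Reduce coefficients mod 7: 1·t ≡ 1 (mod 7).
    So t ≡ 1 (mod 7).
    Then x = 33 + 99·1 = 132, valid modulo lcm(99, 7) = 693: x ≡ 132 (mod 693).
Verify: 132 mod 9 = 6 ✓, 132 mod 11 = 0 ✓, 132 mod 7 = 6 ✓.

x ≡ 132 (mod 693).


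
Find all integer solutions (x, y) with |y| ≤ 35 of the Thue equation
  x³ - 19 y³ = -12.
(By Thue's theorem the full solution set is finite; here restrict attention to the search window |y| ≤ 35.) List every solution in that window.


The equation is x³ - 19y³ = -12. For fixed y, x³ = 19·y³ − 12, so a solution requires the RHS to be a perfect cube.
Strategy: iterate y from -35 to 35, compute RHS = 19·y³ − 12, and check whether it is a (positive or negative) perfect cube.
Check small values of y:
  y = 0: RHS = -12 is not a perfect cube.
  y = 1: RHS = 7 is not a perfect cube.
  y = -1: RHS = -31 is not a perfect cube.
  y = 2: RHS = 140 is not a perfect cube.
  y = -2: RHS = -164 is not a perfect cube.
  y = 3: RHS = 501 is not a perfect cube.
  y = -3: RHS = -525 is not a perfect cube.
Continuing the search up to |y| = 35 finds no solutions either.
No (x, y) in the scanned range satisfies the equation.

No integer solutions with |y| ≤ 35.


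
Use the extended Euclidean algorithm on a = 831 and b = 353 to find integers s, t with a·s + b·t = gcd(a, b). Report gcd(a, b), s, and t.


Euclidean algorithm on (831, 353) — divide until remainder is 0:
  831 = 2 · 353 + 125
  353 = 2 · 125 + 103
  125 = 1 · 103 + 22
  103 = 4 · 22 + 15
  22 = 1 · 15 + 7
  15 = 2 · 7 + 1
  7 = 7 · 1 + 0
gcd(831, 353) = 1.
Track Bezout coefficients alongside the remainders: start with r₀ = 831 = a·1 + b·0 (s = 1, t = 0) and r₁ = 353 = a·0 + b·1 (s = 0, t = 1); each new remainder r_{k+1} = r_{k-1} − q_k·r_k inherits s_{k+1} = s_{k-1} − q_k·s_k, t_{k+1} = t_{k-1} − q_k·t_k, so r_k = a·s_k + b·t_k at every step:
  q = 2: r = 125, s = 1 − 2·0 = 1, t = 0 − 2·1 = -2  (check: 831·1 + 353·(-2) = 125)
  q = 2: r = 103, s = 0 − 2·1 = -2, t = 1 − 2·(-2) = 5  (check: 831·(-2) + 353·5 = 103)
  q = 1: r = 22, s = 1 − 1·(-2) = 3, t = -2 − 1·5 = -7  (check: 831·3 + 353·(-7) = 22)
  q = 4: r = 15, s = -2 − 4·3 = -14, t = 5 − 4·(-7) = 33  (check: 831·(-14) + 353·33 = 15)
  q = 1: r = 7, s = 3 − 1·(-14) = 17, t = -7 − 1·33 = -40  (check: 831·17 + 353·(-40) = 7)
  q = 2: r = 1, s = -14 − 2·17 = -48, t = 33 − 2·(-40) = 113  (check: 831·(-48) + 353·113 = 1)
The row with r = 1 (the gcd) gives the Bezout coefficients s = -48, t = 113.
Result: 831 · (-48) + 353 · (113) = 1.

gcd(831, 353) = 1; s = -48, t = 113 (check: 831·(-48) + 353·113 = 1).


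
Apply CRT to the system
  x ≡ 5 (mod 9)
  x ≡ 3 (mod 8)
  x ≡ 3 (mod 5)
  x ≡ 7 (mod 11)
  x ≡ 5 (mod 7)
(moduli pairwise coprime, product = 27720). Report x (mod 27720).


Product of moduli M = 9 · 8 · 5 · 11 · 7 = 27720.
Merge one congruence at a time:
  Start: x ≡ 5 (mod 9).
  Combine with x ≡ 3 (mod 8); new modulus lcm = 72.
    Write x = 5 + 9·t and substitute into x ≡ 3 (mod 8): 9·t ≡ 3 − 5 = -2 (mod 8).
    Reduce coefficients mod 8: 1·t ≡ 6 (mod 8).
    So t ≡ 6 (mod 8).
    Then x = 5 + 9·6 = 59, valid modulo lcm(9, 8) = 72: x ≡ 59 (mod 72).
  Combine with x ≡ 3 (mod 5); new modulus lcm = 360.
    Write x = 59 + 72·t and substitute into x ≡ 3 (mod 5): 72·t ≡ 3 − 59 = -56 (mod 5).
    Reduce coefficients mod 5: 2·t ≡ 4 (mod 5).
    The inverse of 2 mod 5 is 3 (since 2·3 = 6 = 1·5 + 1), so t ≡ 3·4 = 12 ≡ 2 (mod 5).
    Then x = 59 + 72·2 = 203, valid modulo lcm(72, 5) = 360: x ≡ 203 (mod 360).
  Combine with x ≡ 7 (mod 11); new modulus lcm = 3960.
    Write x = 203 + 360·t and substitute into x ≡ 7 (mod 11): 360·t ≡ 7 − 203 = -196 (mod 11).
    Reduce coefficients mod 11: 8·t ≡ 2 (mod 11).
    The inverse of 8 mod 11 is 7 (since 8·7 = 56 = 5·11 + 1), so t ≡ 7·2 = 14 ≡ 3 (mod 11).
    Then x = 203 + 360·3 = 1283, valid modulo lcm(360, 11) = 3960: x ≡ 1283 (mod 3960).
  Combine with x ≡ 5 (mod 7); new modulus lcm = 27720.
    Write x = 1283 + 3960·t and substitute into x ≡ 5 (mod 7): 3960·t ≡ 5 − 1283 = -1278 (mod 7).
    Reduce coefficients mod 7: 5·t ≡ 3 (mod 7).
    The inverse of 5 mod 7 is 3 (since 5·3 = 15 = 2·7 + 1), so t ≡ 3·3 = 9 ≡ 2 (mod 7).
    Then x = 1283 + 3960·2 = 9203, valid modulo lcm(3960, 7) = 27720: x ≡ 9203 (mod 27720).
Verify against each original: 9203 mod 9 = 5, 9203 mod 8 = 3, 9203 mod 5 = 3, 9203 mod 11 = 7, 9203 mod 7 = 5.

x ≡ 9203 (mod 27720).


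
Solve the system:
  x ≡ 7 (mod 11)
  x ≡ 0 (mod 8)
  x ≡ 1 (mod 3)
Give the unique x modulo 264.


Moduli 11, 8, 3 are pairwise coprime; by CRT there is a unique solution modulo M = 11 · 8 · 3 = 264.
Solve pairwise, accumulating the modulus:
  Start with x ≡ 7 (mod 11).
  Combine with x ≡ 0 (mod 8): since gcd(11, 8) = 1, we get a unique residue mod 88.
    Write x = 7 + 11·t and substitute into x ≡ 0 (mod 8): 11·t ≡ 0 − 7 = -7 (mod 8).
    Reduce coefficients mod 8: 3·t ≡ 1 (mod 8).
    The inverse of 3 mod 8 is 3 (since 3·3 = 9 = 1·8 + 1), so t ≡ 3·1 = 3 ≡ 3 (mod 8).
    Then x = 7 + 11·3 = 40, valid modulo lcm(11, 8) = 88: x ≡ 40 (mod 88).
  Combine with x ≡ 1 (mod 3): since gcd(88, 3) = 1, we get a unique residue mod 264.
    Write x = 40 + 88·t and substitute into x ≡ 1 (mod 3): 88·t ≡ 1 − 40 = -39 (mod 3).
    Reduce coefficients mod 3: 1·t ≡ 0 (mod 3).
    So t ≡ 0 (mod 3).
    Then x = 40 + 88·0 = 40, valid modulo lcm(88, 3) = 264: x ≡ 40 (mod 264).
Verify: 40 mod 11 = 7 ✓, 40 mod 8 = 0 ✓, 40 mod 3 = 1 ✓.

x ≡ 40 (mod 264).


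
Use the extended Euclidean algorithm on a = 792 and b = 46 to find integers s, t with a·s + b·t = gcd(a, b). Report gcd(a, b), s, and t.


Euclidean algorithm on (792, 46) — divide until remainder is 0:
  792 = 17 · 46 + 10
  46 = 4 · 10 + 6
  10 = 1 · 6 + 4
  6 = 1 · 4 + 2
  4 = 2 · 2 + 0
gcd(792, 46) = 2.
Track Bezout coefficients alongside the remainders: start with r₀ = 792 = a·1 + b·0 (s = 1, t = 0) and r₁ = 46 = a·0 + b·1 (s = 0, t = 1); each new remainder r_{k+1} = r_{k-1} − q_k·r_k inherits s_{k+1} = s_{k-1} − q_k·s_k, t_{k+1} = t_{k-1} − q_k·t_k, so r_k = a·s_k + b·t_k at every step:
  q = 17: r = 10, s = 1 − 17·0 = 1, t = 0 − 17·1 = -17  (check: 792·1 + 46·(-17) = 10)
  q = 4: r = 6, s = 0 − 4·1 = -4, t = 1 − 4·(-17) = 69  (check: 792·(-4) + 46·69 = 6)
  q = 1: r = 4, s = 1 − 1·(-4) = 5, t = -17 − 1·69 = -86  (check: 792·5 + 46·(-86) = 4)
  q = 1: r = 2, s = -4 − 1·5 = -9, t = 69 − 1·(-86) = 155  (check: 792·(-9) + 46·155 = 2)
The row with r = 2 (the gcd) gives the Bezout coefficients s = -9, t = 155.
Result: 792 · (-9) + 46 · (155) = 2.

gcd(792, 46) = 2; s = -9, t = 155 (check: 792·(-9) + 46·155 = 2).


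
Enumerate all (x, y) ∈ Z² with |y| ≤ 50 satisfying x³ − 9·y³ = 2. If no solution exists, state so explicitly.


The equation is x³ - 9y³ = 2. For fixed y, x³ = 9·y³ + 2, so a solution requires the RHS to be a perfect cube.
Strategy: iterate y from -50 to 50, compute RHS = 9·y³ + 2, and check whether it is a (positive or negative) perfect cube.
Check small values of y:
  y = 0: RHS = 2 is not a perfect cube.
  y = 1: RHS = 11 is not a perfect cube.
  y = -1: RHS = -7 is not a perfect cube.
  y = 2: RHS = 74 is not a perfect cube.
  y = -2: RHS = -70 is not a perfect cube.
  y = 3: RHS = 245 is not a perfect cube.
  y = -3: RHS = -241 is not a perfect cube.
Continuing the search up to |y| = 50 finds no solutions either.
No (x, y) in the scanned range satisfies the equation.

No integer solutions with |y| ≤ 50.


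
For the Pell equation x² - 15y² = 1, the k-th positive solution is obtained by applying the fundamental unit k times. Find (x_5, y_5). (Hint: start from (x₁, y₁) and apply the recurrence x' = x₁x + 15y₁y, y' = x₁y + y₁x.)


Step 1: Find the fundamental solution (x₁, y₁) of x² - 15y² = 1.
  Expand √15 as a continued fraction. a₀ = ⌊√15⌋ = 3; iterate m_{k+1} = d_k·a_k − m_k, d_{k+1} = (15 − m_{k+1}²)/d_k, a_{k+1} = ⌊(a₀ + m_{k+1})/d_{k+1}⌋ (starting m₀ = 0, d₀ = 1), with convergents p_k = a_k·p_{k-1} + p_{k-2}, q_k = a_k·q_{k-1} + q_{k-2} (p₋₁ = 1, q₋₁ = 0):
  k = 0: a₀ = 3; p₀/q₀ = 3/1; p₀² − 15·q₀² = 9 − 15 = -6.
  k = 1: m = 3, d = 6, a = ⌊(3 + 3)/6⌋ = 1; p/q = (1·3 + 1)/(1·1 + 0) = 4/1; p² − 15·q² = 16 − 15 = 1.
  The first convergent with p² − 15·q² = 1 gives the fundamental solution (x₁, y₁) = (4, 1).
Step 2: Apply the recurrence (x_{n+1}, y_{n+1}) = (x₁x_n + 15y₁y_n, x₁y_n + y₁x_n) repeatedly.
  From (x_1, y_1) = (4, 1): x_2 = 4·4 + 15·1·1 = 31; y_2 = 4·1 + 1·4 = 8.
  From (x_2, y_2) = (31, 8): x_3 = 4·31 + 15·1·8 = 244; y_3 = 4·8 + 1·31 = 63.
  From (x_3, y_3) = (244, 63): x_4 = 4·244 + 15·1·63 = 1921; y_4 = 4·63 + 1·244 = 496.
  From (x_4, y_4) = (1921, 496): x_5 = 4·1921 + 15·1·496 = 15124; y_5 = 4·496 + 1·1921 = 3905.
Step 3: Verify x_5² - 15·y_5² = 228735376 - 228735375 = 1 (should be 1). ✓

(x_1, y_1) = (4, 1); (x_5, y_5) = (15124, 3905).


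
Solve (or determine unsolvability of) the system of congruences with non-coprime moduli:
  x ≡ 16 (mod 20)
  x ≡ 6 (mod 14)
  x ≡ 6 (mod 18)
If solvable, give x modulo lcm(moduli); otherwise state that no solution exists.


Moduli 20, 14, 18 are not pairwise coprime, so CRT works modulo lcm(m_i) when all pairwise compatibility conditions hold.
Pairwise compatibility: gcd(m_i, m_j) must divide a_i - a_j for every pair.
Merge one congruence at a time:
  Start: x ≡ 16 (mod 20).
  Combine with x ≡ 6 (mod 14): gcd(20, 14) = 2; 6 - 16 = -10, which IS divisible by 2, so compatible.
    Write x = 16 + 20·t and substitute into x ≡ 6 (mod 14): 20·t ≡ 6 − 16 = -10 (mod 14).
    Divide the congruence (and modulus) by g = 2: 10·t ≡ -5 (mod 7).
    Reduce coefficients mod 7: 3·t ≡ 2 (mod 7).
    The inverse of 3 mod 7 is 5 (since 3·5 = 15 = 2·7 + 1), so t ≡ 5·2 = 10 ≡ 3 (mod 7).
    Then x = 16 + 20·3 = 76, valid modulo lcm(20, 14) = 140: x ≡ 76 (mod 140).
  Combine with x ≡ 6 (mod 18): gcd(140, 18) = 2; 6 - 76 = -70, which IS divisible by 2, so compatible.
    Write x = 76 + 140·t and substitute into x ≡ 6 (mod 18): 140·t ≡ 6 − 76 = -70 (mod 18).
    Divide the congruence (and modulus) by g = 2: 70·t ≡ -35 (mod 9).
    Reduce coefficients mod 9: 7·t ≡ 1 (mod 9).
    The inverse of 7 mod 9 is 4 (since 7·4 = 28 = 3·9 + 1), so t ≡ 4·1 = 4 ≡ 4 (mod 9).
    Then x = 76 + 140·4 = 636, valid modulo lcm(140, 18) = 1260: x ≡ 636 (mod 1260).
Verify: 636 mod 20 = 16, 636 mod 14 = 6, 636 mod 18 = 6.

x ≡ 636 (mod 1260).


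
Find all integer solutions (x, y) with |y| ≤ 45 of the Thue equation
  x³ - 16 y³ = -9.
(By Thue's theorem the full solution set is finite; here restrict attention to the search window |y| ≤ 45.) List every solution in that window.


The equation is x³ - 16y³ = -9. For fixed y, x³ = 16·y³ − 9, so a solution requires the RHS to be a perfect cube.
Strategy: iterate y from -45 to 45, compute RHS = 16·y³ − 9, and check whether it is a (positive or negative) perfect cube.
Check small values of y:
  y = 0: RHS = -9 is not a perfect cube.
  y = 1: RHS = 7 is not a perfect cube.
  y = -1: RHS = -25 is not a perfect cube.
  y = 2: RHS = 119 is not a perfect cube.
  y = -2: RHS = -137 is not a perfect cube.
  y = 3: RHS = 423 is not a perfect cube.
  y = -3: RHS = -441 is not a perfect cube.
Continuing the search up to |y| = 45 finds no solutions either.
No (x, y) in the scanned range satisfies the equation.

No integer solutions with |y| ≤ 45.


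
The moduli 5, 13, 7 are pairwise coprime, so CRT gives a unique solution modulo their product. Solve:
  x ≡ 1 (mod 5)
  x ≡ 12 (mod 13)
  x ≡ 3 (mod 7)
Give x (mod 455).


Moduli 5, 13, 7 are pairwise coprime; by CRT there is a unique solution modulo M = 5 · 13 · 7 = 455.
Solve pairwise, accumulating the modulus:
  Start with x ≡ 1 (mod 5).
  Combine with x ≡ 12 (mod 13): since gcd(5, 13) = 1, we get a unique residue mod 65.
    Write x = 1 + 5·t and substitute into x ≡ 12 (mod 13): 5·t ≡ 12 − 1 = 11 (mod 13).
    The inverse of 5 mod 13 is 8 (since 5·8 = 40 = 3·13 + 1), so t ≡ 8·11 = 88 ≡ 10 (mod 13).
    Then x = 1 + 5·10 = 51, valid modulo lcm(5, 13) = 65: x ≡ 51 (mod 65).
  Combine with x ≡ 3 (mod 7): since gcd(65, 7) = 1, we get a unique residue mod 455.
    Write x = 51 + 65·t and substitute into x ≡ 3 (mod 7): 65·t ≡ 3 − 51 = -48 (mod 7).
    Reduce coefficients mod 7: 2·t ≡ 1 (mod 7).
    The inverse of 2 mod 7 is 4 (since 2·4 = 8 = 1·7 + 1), so t ≡ 4·1 = 4 ≡ 4 (mod 7).
    Then x = 51 + 65·4 = 311, valid modulo lcm(65, 7) = 455: x ≡ 311 (mod 455).
Verify: 311 mod 5 = 1 ✓, 311 mod 13 = 12 ✓, 311 mod 7 = 3 ✓.

x ≡ 311 (mod 455).


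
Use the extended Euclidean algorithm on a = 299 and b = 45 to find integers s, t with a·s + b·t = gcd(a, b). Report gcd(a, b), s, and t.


Euclidean algorithm on (299, 45) — divide until remainder is 0:
  299 = 6 · 45 + 29
  45 = 1 · 29 + 16
  29 = 1 · 16 + 13
  16 = 1 · 13 + 3
  13 = 4 · 3 + 1
  3 = 3 · 1 + 0
gcd(299, 45) = 1.
Track Bezout coefficients alongside the remainders: start with r₀ = 299 = a·1 + b·0 (s = 1, t = 0) and r₁ = 45 = a·0 + b·1 (s = 0, t = 1); each new remainder r_{k+1} = r_{k-1} − q_k·r_k inherits s_{k+1} = s_{k-1} − q_k·s_k, t_{k+1} = t_{k-1} − q_k·t_k, so r_k = a·s_k + b·t_k at every step:
  q = 6: r = 29, s = 1 − 6·0 = 1, t = 0 − 6·1 = -6  (check: 299·1 + 45·(-6) = 29)
  q = 1: r = 16, s = 0 − 1·1 = -1, t = 1 − 1·(-6) = 7  (check: 299·(-1) + 45·7 = 16)
  q = 1: r = 13, s = 1 − 1·(-1) = 2, t = -6 − 1·7 = -13  (check: 299·2 + 45·(-13) = 13)
  q = 1: r = 3, s = -1 − 1·2 = -3, t = 7 − 1·(-13) = 20  (check: 299·(-3) + 45·20 = 3)
  q = 4: r = 1, s = 2 − 4·(-3) = 14, t = -13 − 4·20 = -93  (check: 299·14 + 45·(-93) = 1)
The row with r = 1 (the gcd) gives the Bezout coefficients s = 14, t = -93.
Result: 299 · (14) + 45 · (-93) = 1.

gcd(299, 45) = 1; s = 14, t = -93 (check: 299·14 + 45·(-93) = 1).


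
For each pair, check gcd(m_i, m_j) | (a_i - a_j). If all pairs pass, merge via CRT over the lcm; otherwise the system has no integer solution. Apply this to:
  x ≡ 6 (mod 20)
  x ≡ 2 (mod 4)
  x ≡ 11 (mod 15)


Moduli 20, 4, 15 are not pairwise coprime, so CRT works modulo lcm(m_i) when all pairwise compatibility conditions hold.
Pairwise compatibility: gcd(m_i, m_j) must divide a_i - a_j for every pair.
Merge one congruence at a time:
  Start: x ≡ 6 (mod 20).
  Combine with x ≡ 2 (mod 4): gcd(20, 4) = 4; 2 - 6 = -4, which IS divisible by 4, so compatible.
    Write x = 6 + 20·t and substitute into x ≡ 2 (mod 4): 20·t ≡ 2 − 6 = -4 (mod 4).
    Divide the congruence (and modulus) by g = 4: 5·t ≡ -1 (mod 1).
    Modulo 1 every t works; take t = 0.
    Then x = 6 + 20·0 = 6, valid modulo lcm(20, 4) = 20: x ≡ 6 (mod 20).
  Combine with x ≡ 11 (mod 15): gcd(20, 15) = 5; 11 - 6 = 5, which IS divisible by 5, so compatible.
    Write x = 6 + 20·t and substitute into x ≡ 11 (mod 15): 20·t ≡ 11 − 6 = 5 (mod 15).
    Divide the congruence (and modulus) by g = 5: 4·t ≡ 1 (mod 3).
    Reduce coefficients mod 3: 1·t ≡ 1 (mod 3).
    So t ≡ 1 (mod 3).
    Then x = 6 + 20·1 = 26, valid modulo lcm(20, 15) = 60: x ≡ 26 (mod 60).
Verify: 26 mod 20 = 6, 26 mod 4 = 2, 26 mod 15 = 11.

x ≡ 26 (mod 60).


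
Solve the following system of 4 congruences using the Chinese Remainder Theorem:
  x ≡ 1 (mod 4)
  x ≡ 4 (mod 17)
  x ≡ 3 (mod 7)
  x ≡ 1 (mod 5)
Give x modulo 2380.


Product of moduli M = 4 · 17 · 7 · 5 = 2380.
Merge one congruence at a time:
  Start: x ≡ 1 (mod 4).
  Combine with x ≡ 4 (mod 17); new modulus lcm = 68.
    Write x = 1 + 4·t and substitute into x ≡ 4 (mod 17): 4·t ≡ 4 − 1 = 3 (mod 17).
    The inverse of 4 mod 17 is 13 (since 4·13 = 52 = 3·17 + 1), so t ≡ 13·3 = 39 ≡ 5 (mod 17).
    Then x = 1 + 4·5 = 21, valid modulo lcm(4, 17) = 68: x ≡ 21 (mod 68).
  Combine with x ≡ 3 (mod 7); new modulus lcm = 476.
    Write x = 21 + 68·t and substitute into x ≡ 3 (mod 7): 68·t ≡ 3 − 21 = -18 (mod 7).
    Reduce coefficients mod 7: 5·t ≡ 3 (mod 7).
    The inverse of 5 mod 7 is 3 (since 5·3 = 15 = 2·7 + 1), so t ≡ 3·3 = 9 ≡ 2 (mod 7).
    Then x = 21 + 68·2 = 157, valid modulo lcm(68, 7) = 476: x ≡ 157 (mod 476).
  Combine with x ≡ 1 (mod 5); new modulus lcm = 2380.
    Write x = 157 + 476·t and substitute into x ≡ 1 (mod 5): 476·t ≡ 1 − 157 = -156 (mod 5).
    Reduce coefficients mod 5: 1·t ≡ 4 (mod 5).
    So t ≡ 4 (mod 5).
    Then x = 157 + 476·4 = 2061, valid modulo lcm(476, 5) = 2380: x ≡ 2061 (mod 2380).
Verify against each original: 2061 mod 4 = 1, 2061 mod 17 = 4, 2061 mod 7 = 3, 2061 mod 5 = 1.

x ≡ 2061 (mod 2380).


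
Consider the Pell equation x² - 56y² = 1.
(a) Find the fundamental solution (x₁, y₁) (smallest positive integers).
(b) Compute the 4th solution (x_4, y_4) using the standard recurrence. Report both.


Step 1: Find the fundamental solution (x₁, y₁) of x² - 56y² = 1.
  Expand √56 as a continued fraction. a₀ = ⌊√56⌋ = 7; iterate m_{k+1} = d_k·a_k − m_k, d_{k+1} = (56 − m_{k+1}²)/d_k, a_{k+1} = ⌊(a₀ + m_{k+1})/d_{k+1}⌋ (starting m₀ = 0, d₀ = 1), with convergents p_k = a_k·p_{k-1} + p_{k-2}, q_k = a_k·q_{k-1} + q_{k-2} (p₋₁ = 1, q₋₁ = 0):
  k = 0: a₀ = 7; p₀/q₀ = 7/1; p₀² − 56·q₀² = 49 − 56 = -7.
  k = 1: m = 7, d = 7, a = ⌊(7 + 7)/7⌋ = 2; p/q = (2·7 + 1)/(2·1 + 0) = 15/2; p² − 56·q² = 225 − 224 = 1.
  The first convergent with p² − 56·q² = 1 gives the fundamental solution (x₁, y₁) = (15, 2).
Step 2: Apply the recurrence (x_{n+1}, y_{n+1}) = (x₁x_n + 56y₁y_n, x₁y_n + y₁x_n) repeatedly.
  From (x_1, y_1) = (15, 2): x_2 = 15·15 + 56·2·2 = 449; y_2 = 15·2 + 2·15 = 60.
  From (x_2, y_2) = (449, 60): x_3 = 15·449 + 56·2·60 = 13455; y_3 = 15·60 + 2·449 = 1798.
  From (x_3, y_3) = (13455, 1798): x_4 = 15·13455 + 56·2·1798 = 403201; y_4 = 15·1798 + 2·13455 = 53880.
Step 3: Verify x_4² - 56·y_4² = 162571046401 - 162571046400 = 1 (should be 1). ✓

(x_1, y_1) = (15, 2); (x_4, y_4) = (403201, 53880).


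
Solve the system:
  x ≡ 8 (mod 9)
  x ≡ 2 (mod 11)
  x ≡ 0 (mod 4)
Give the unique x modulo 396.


Moduli 9, 11, 4 are pairwise coprime; by CRT there is a unique solution modulo M = 9 · 11 · 4 = 396.
Solve pairwise, accumulating the modulus:
  Start with x ≡ 8 (mod 9).
  Combine with x ≡ 2 (mod 11): since gcd(9, 11) = 1, we get a unique residue mod 99.
    Write x = 8 + 9·t and substitute into x ≡ 2 (mod 11): 9·t ≡ 2 − 8 = -6 (mod 11).
    Reduce coefficients mod 11: 9·t ≡ 5 (mod 11).
    The inverse of 9 mod 11 is 5 (since 9·5 = 45 = 4·11 + 1), so t ≡ 5·5 = 25 ≡ 3 (mod 11).
    Then x = 8 + 9·3 = 35, valid modulo lcm(9, 11) = 99: x ≡ 35 (mod 99).
  Combine with x ≡ 0 (mod 4): since gcd(99, 4) = 1, we get a unique residue mod 396.
    Write x = 35 + 99·t and substitute into x ≡ 0 (mod 4): 99·t ≡ 0 − 35 = -35 (mod 4).
    Reduce coefficients mod 4: 3·t ≡ 1 (mod 4).
    The inverse of 3 mod 4 is 3 (since 3·3 = 9 = 2·4 + 1), so t ≡ 3·1 = 3 ≡ 3 (mod 4).
    Then x = 35 + 99·3 = 332, valid modulo lcm(99, 4) = 396: x ≡ 332 (mod 396).
Verify: 332 mod 9 = 8 ✓, 332 mod 11 = 2 ✓, 332 mod 4 = 0 ✓.

x ≡ 332 (mod 396).


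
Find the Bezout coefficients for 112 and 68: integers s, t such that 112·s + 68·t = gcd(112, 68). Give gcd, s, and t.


Euclidean algorithm on (112, 68) — divide until remainder is 0:
  112 = 1 · 68 + 44
  68 = 1 · 44 + 24
  44 = 1 · 24 + 20
  24 = 1 · 20 + 4
  20 = 5 · 4 + 0
gcd(112, 68) = 4.
Track Bezout coefficients alongside the remainders: start with r₀ = 112 = a·1 + b·0 (s = 1, t = 0) and r₁ = 68 = a·0 + b·1 (s = 0, t = 1); each new remainder r_{k+1} = r_{k-1} − q_k·r_k inherits s_{k+1} = s_{k-1} − q_k·s_k, t_{k+1} = t_{k-1} − q_k·t_k, so r_k = a·s_k + b·t_k at every step:
  q = 1: r = 44, s = 1 − 1·0 = 1, t = 0 − 1·1 = -1  (check: 112·1 + 68·(-1) = 44)
  q = 1: r = 24, s = 0 − 1·1 = -1, t = 1 − 1·(-1) = 2  (check: 112·(-1) + 68·2 = 24)
  q = 1: r = 20, s = 1 − 1·(-1) = 2, t = -1 − 1·2 = -3  (check: 112·2 + 68·(-3) = 20)
  q = 1: r = 4, s = -1 − 1·2 = -3, t = 2 − 1·(-3) = 5  (check: 112·(-3) + 68·5 = 4)
The row with r = 4 (the gcd) gives the Bezout coefficients s = -3, t = 5.
Result: 112 · (-3) + 68 · (5) = 4.

gcd(112, 68) = 4; s = -3, t = 5 (check: 112·(-3) + 68·5 = 4).


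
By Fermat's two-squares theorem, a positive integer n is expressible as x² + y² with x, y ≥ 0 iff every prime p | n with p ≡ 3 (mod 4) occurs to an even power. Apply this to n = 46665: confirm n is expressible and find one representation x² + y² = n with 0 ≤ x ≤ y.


Step 1: Factor n = 46665 = 3^2 · 5 · 17 · 61.
Step 2: Check the mod-4 condition on each prime factor: 3 ≡ 3 (mod 4), exponent 2 (must be even); 5 ≡ 1 (mod 4), exponent 1; 17 ≡ 1 (mod 4), exponent 1; 61 ≡ 1 (mod 4), exponent 1.
All primes ≡ 3 (mod 4) appear to even exponent (or don't appear), so by the two-squares theorem n IS expressible as a sum of two squares.
Step 3: Build a representation. Group n = k² · m with k = 3 and m = 5 · 17 · 61 = 5185 (a product of primes ≡ 1 (mod 4)); a representation of m scales to one of n via (k·x)² + (k·y)² = k²(x² + y²). Each prime p ≡ 1 (mod 4) is itself a sum of two squares; find a² by testing p − a² for a perfect square:
  5: 5 − 1² = 4 = 2² ⇒ 5 = 1² + 2².
  17: 17 − 1² = 16 = 4² ⇒ 17 = 1² + 4².
  61: 61 − 1² = 60, 61 − 2² = 57, 61 − 3² = 52, 61 − 4² = 45, 61 − 5² = 36 = 6² ⇒ 61 = 5² + 6².
  Combine using the Brahmagupta–Fibonacci identity (a² + b²)(c² + d²) = (ac − bd)² + (ad + bc)² = (ac + bd)² + (ad − bc)²:
  5 · 17 = 85: from (1² + 2²)(1² + 4²), take (1·1 − 2·4, 1·4 + 2·1) = (1 − 8, 4 + 2) = (-7, 6); dropping signs (only squares matter) gives (7, 6); check 7² + 6² = 49 + 36 = 85 ✓.
  85 · 61 = 5185: from (7² + 6²)(5² + 6²), take (7·5 − 6·6, 7·6 + 6·5) = (35 − 36, 42 + 30) = (-1, 72); dropping signs (only squares matter) gives (1, 72); check 1² + 72² = 1 + 5184 = 5185 ✓.
  Scale by k = 3: (3·1, 3·72) = (3, 216).
Step 4: Order so x ≤ y and verify: 3² + 216² = 9 + 46656 = 46665 = n. ✓

n = 46665 = 3² + 216² (one valid representation with x ≤ y).


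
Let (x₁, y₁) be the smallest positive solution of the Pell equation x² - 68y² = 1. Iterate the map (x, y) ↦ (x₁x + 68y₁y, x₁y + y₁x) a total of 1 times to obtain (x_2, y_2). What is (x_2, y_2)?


Step 1: Find the fundamental solution (x₁, y₁) of x² - 68y² = 1.
  Expand √68 as a continued fraction. a₀ = ⌊√68⌋ = 8; iterate m_{k+1} = d_k·a_k − m_k, d_{k+1} = (68 − m_{k+1}²)/d_k, a_{k+1} = ⌊(a₀ + m_{k+1})/d_{k+1}⌋ (starting m₀ = 0, d₀ = 1), with convergents p_k = a_k·p_{k-1} + p_{k-2}, q_k = a_k·q_{k-1} + q_{k-2} (p₋₁ = 1, q₋₁ = 0):
  k = 0: a₀ = 8; p₀/q₀ = 8/1; p₀² − 68·q₀² = 64 − 68 = -4.
  k = 1: m = 8, d = 4, a = ⌊(8 + 8)/4⌋ = 4; p/q = (4·8 + 1)/(4·1 + 0) = 33/4; p² − 68·q² = 1089 − 1088 = 1.
  The first convergent with p² − 68·q² = 1 gives the fundamental solution (x₁, y₁) = (33, 4).
Step 2: Apply the recurrence (x_{n+1}, y_{n+1}) = (x₁x_n + 68y₁y_n, x₁y_n + y₁x_n) repeatedly.
  From (x_1, y_1) = (33, 4): x_2 = 33·33 + 68·4·4 = 2177; y_2 = 33·4 + 4·33 = 264.
Step 3: Verify x_2² - 68·y_2² = 4739329 - 4739328 = 1 (should be 1). ✓

(x_1, y_1) = (33, 4); (x_2, y_2) = (2177, 264).


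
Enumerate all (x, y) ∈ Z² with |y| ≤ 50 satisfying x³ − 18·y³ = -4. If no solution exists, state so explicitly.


The equation is x³ - 18y³ = -4. For fixed y, x³ = 18·y³ − 4, so a solution requires the RHS to be a perfect cube.
Strategy: iterate y from -50 to 50, compute RHS = 18·y³ − 4, and check whether it is a (positive or negative) perfect cube.
Check small values of y:
  y = 0: RHS = -4 is not a perfect cube.
  y = 1: RHS = 14 is not a perfect cube.
  y = -1: RHS = -22 is not a perfect cube.
  y = 2: RHS = 140 is not a perfect cube.
  y = -2: RHS = -148 is not a perfect cube.
  y = 3: RHS = 482 is not a perfect cube.
  y = -3: RHS = -490 is not a perfect cube.
Continuing the search up to |y| = 50 finds no solutions either.
No (x, y) in the scanned range satisfies the equation.

No integer solutions with |y| ≤ 50.


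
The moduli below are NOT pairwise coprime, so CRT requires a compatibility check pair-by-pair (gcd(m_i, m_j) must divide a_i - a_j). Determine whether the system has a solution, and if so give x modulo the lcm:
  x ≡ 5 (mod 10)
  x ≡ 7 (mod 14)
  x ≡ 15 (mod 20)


Moduli 10, 14, 20 are not pairwise coprime, so CRT works modulo lcm(m_i) when all pairwise compatibility conditions hold.
Pairwise compatibility: gcd(m_i, m_j) must divide a_i - a_j for every pair.
Merge one congruence at a time:
  Start: x ≡ 5 (mod 10).
  Combine with x ≡ 7 (mod 14): gcd(10, 14) = 2; 7 - 5 = 2, which IS divisible by 2, so compatible.
    Write x = 5 + 10·t and substitute into x ≡ 7 (mod 14): 10·t ≡ 7 − 5 = 2 (mod 14).
    Divide the congruence (and modulus) by g = 2: 5·t ≡ 1 (mod 7).
    The inverse of 5 mod 7 is 3 (since 5·3 = 15 = 2·7 + 1), so t ≡ 3·1 = 3 ≡ 3 (mod 7).
    Then x = 5 + 10·3 = 35, valid modulo lcm(10, 14) = 70: x ≡ 35 (mod 70).
  Combine with x ≡ 15 (mod 20): gcd(70, 20) = 10; 15 - 35 = -20, which IS divisible by 10, so compatible.
    Write x = 35 + 70·t and substitute into x ≡ 15 (mod 20): 70·t ≡ 15 − 35 = -20 (mod 20).
    Divide the congruence (and modulus) by g = 10: 7·t ≡ -2 (mod 2).
    Reduce coefficients mod 2: 1·t ≡ 0 (mod 2).
    So t ≡ 0 (mod 2).
    Then x = 35 + 70·0 = 35, valid modulo lcm(70, 20) = 140: x ≡ 35 (mod 140).
Verify: 35 mod 10 = 5, 35 mod 14 = 7, 35 mod 20 = 15.

x ≡ 35 (mod 140).


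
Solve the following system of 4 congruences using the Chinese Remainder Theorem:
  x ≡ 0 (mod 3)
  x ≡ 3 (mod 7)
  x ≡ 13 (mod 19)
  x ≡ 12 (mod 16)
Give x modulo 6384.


Product of moduli M = 3 · 7 · 19 · 16 = 6384.
Merge one congruence at a time:
  Start: x ≡ 0 (mod 3).
  Combine with x ≡ 3 (mod 7); new modulus lcm = 21.
    Write x = 0 + 3·t and substitute into x ≡ 3 (mod 7): 3·t ≡ 3 − 0 = 3 (mod 7).
    The inverse of 3 mod 7 is 5 (since 3·5 = 15 = 2·7 + 1), so t ≡ 5·3 = 15 ≡ 1 (mod 7).
    Then x = 0 + 3·1 = 3, valid modulo lcm(3, 7) = 21: x ≡ 3 (mod 21).
  Combine with x ≡ 13 (mod 19); new modulus lcm = 399.
    Write x = 3 + 21·t and substitute into x ≡ 13 (mod 19): 21·t ≡ 13 − 3 = 10 (mod 19).
    Reduce coefficients mod 19: 2·t ≡ 10 (mod 19).
    The inverse of 2 mod 19 is 10 (since 2·10 = 20 = 1·19 + 1), so t ≡ 10·10 = 100 ≡ 5 (mod 19).
    Then x = 3 + 21·5 = 108, valid modulo lcm(21, 19) = 399: x ≡ 108 (mod 399).
  Combine with x ≡ 12 (mod 16); new modulus lcm = 6384.
    Write x = 108 + 399·t and substitute into x ≡ 12 (mod 16): 399·t ≡ 12 − 108 = -96 (mod 16).
    Reduce coefficients mod 16: 15·t ≡ 0 (mod 16).
    The inverse of 15 mod 16 is 15 (since 15·15 = 225 = 14·16 + 1), so t ≡ 15·0 = 0 ≡ 0 (mod 16).
    Then x = 108 + 399·0 = 108, valid modulo lcm(399, 16) = 6384: x ≡ 108 (mod 6384).
Verify against each original: 108 mod 3 = 0, 108 mod 7 = 3, 108 mod 19 = 13, 108 mod 16 = 12.

x ≡ 108 (mod 6384).
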